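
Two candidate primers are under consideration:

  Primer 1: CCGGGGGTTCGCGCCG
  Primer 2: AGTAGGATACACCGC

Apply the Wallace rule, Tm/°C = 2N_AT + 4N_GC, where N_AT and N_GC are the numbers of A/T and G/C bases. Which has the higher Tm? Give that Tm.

Primer 1: A+T=2, G+C=14 → Tm = 2(2)+4(14) = 60°C
Primer 2: A+T=7, G+C=8 → Tm = 2(7)+4(8) = 46°C
60°C vs 46°C → primer 1 is higher.

Primer 1, 60°C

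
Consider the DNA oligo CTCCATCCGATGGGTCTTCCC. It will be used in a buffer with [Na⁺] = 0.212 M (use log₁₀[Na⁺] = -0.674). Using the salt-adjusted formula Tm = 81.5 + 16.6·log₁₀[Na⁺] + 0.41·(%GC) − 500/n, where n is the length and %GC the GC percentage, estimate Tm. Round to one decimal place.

71.9°C

Length n = 21. A=2, T=6, C=9, G=4
G+C = 13, so %GC = 13/21 × 100 = 61.905%
Salt term: 16.6 × (-0.674) = -11.188
GC term: 0.41 × 61.905 = 25.381; length term: −500/21 = −23.81
Tm = 81.5 + (-11.188) + 25.381 − 23.81 = 71.883 → 71.9°C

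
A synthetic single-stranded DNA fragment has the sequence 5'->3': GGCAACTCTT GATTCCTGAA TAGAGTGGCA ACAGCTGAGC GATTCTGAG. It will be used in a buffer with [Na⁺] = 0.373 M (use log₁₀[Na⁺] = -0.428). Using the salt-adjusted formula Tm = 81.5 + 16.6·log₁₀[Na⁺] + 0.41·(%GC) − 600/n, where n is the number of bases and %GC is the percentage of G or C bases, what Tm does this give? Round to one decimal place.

82.2°C

Length n = 49. Counting bases: T=12, A=13, C=10, G=14
G+C = 24, so %GC = 24/49 × 100 = 48.98%
Salt term: 16.6 × (-0.428) = -7.105
GC term: 0.41 × 48.98 = 20.082; length term: −600/49 = −12.245
Tm = 81.5 + (-7.105) + 20.082 − 12.245 = 82.232 → 82.2°C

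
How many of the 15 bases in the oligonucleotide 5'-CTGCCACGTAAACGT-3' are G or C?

8

T=3, G=3, A=4, C=5
Total G or C: 3 + 5 = 8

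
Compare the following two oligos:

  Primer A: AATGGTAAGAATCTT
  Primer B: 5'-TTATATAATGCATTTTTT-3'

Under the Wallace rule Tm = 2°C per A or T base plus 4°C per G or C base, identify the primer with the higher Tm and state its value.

Primer A: A+T=11, G+C=4 → Tm = 2(11)+4(4) = 38°C
Primer B: A+T=16, G+C=2 → Tm = 2(16)+4(2) = 40°C
38°C vs 40°C → primer B is higher.

Primer B, 40°C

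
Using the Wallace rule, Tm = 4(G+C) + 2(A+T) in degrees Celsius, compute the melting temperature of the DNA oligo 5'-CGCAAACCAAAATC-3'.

A=7, G=1, T=1, C=5
So N_AT = 8 and N_GC = 6.
Tm = 4·6 + 2·8 = 24 + 16 = 40°C

40°C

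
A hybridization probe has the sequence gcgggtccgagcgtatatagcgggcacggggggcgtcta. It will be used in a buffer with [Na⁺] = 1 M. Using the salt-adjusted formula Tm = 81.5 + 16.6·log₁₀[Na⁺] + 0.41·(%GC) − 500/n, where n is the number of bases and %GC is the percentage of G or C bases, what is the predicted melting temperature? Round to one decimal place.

Length n = 39. Scanning the sequence gives G=18, A=6, C=9, T=6.
G+C = 27, so %GC = 27/39 × 100 = 69.231%
Salt term: 16.6 × (0) = 0
GC term: 0.41 × 69.231 = 28.385; length term: −500/39 = −12.821
Tm = 81.5 + (0) + 28.385 − 12.821 = 97.064 → 97.1°C

97.1°C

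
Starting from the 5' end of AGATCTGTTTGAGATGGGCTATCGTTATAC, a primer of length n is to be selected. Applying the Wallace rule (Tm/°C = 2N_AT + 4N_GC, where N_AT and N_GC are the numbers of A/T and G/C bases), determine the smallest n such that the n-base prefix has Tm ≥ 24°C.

First 8 bases: AGATCTGT → Tm = 22°C (< 24°C)
First 9 bases: AGATCTGTT → Tm = 24°C (≥ 24°C)
Since every base adds ≥2°C, Tm only increases with n, so the threshold is first crossed at n = 9.

n = 9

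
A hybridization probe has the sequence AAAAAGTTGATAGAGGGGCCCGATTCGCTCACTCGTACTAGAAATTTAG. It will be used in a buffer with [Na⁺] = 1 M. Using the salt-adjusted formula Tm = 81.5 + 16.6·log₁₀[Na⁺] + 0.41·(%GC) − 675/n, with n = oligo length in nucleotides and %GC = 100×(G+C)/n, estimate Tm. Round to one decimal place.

85.3°C

Length n = 49. C=9, T=12, A=16, G=12
G+C = 21, so %GC = 21/49 × 100 = 42.857%
Salt term: 16.6 × (0) = 0
GC term: 0.41 × 42.857 = 17.571; length term: −675/49 = −13.776
Tm = 81.5 + (0) + 17.571 − 13.776 = 85.295 → 85.3°C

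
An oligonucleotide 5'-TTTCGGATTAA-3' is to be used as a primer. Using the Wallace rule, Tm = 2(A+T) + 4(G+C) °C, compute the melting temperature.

28°C

Base counts: A=3, C=1, T=5, G=2
So N_AT = 8 and N_GC = 3.
Tm = 2(8) + 4(3) = 16 + 12 = 28°C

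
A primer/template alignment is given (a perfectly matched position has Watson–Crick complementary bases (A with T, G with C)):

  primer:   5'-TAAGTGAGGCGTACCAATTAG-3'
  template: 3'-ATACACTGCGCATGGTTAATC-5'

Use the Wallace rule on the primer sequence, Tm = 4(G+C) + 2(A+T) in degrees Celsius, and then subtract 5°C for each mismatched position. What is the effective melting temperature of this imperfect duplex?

Primer base counts: A=7, T=5, G=6, C=3 → A+T=12, G+C=9
Perfect-match Tm = 2(12) + 4(9) = 24 + 36 = 60°C
Mismatches (positions where the bases are not complementary): 2 (at positions 3, 8)
Effective Tm = 60 − 2×5 = 60 − 10 = 50°C

50°C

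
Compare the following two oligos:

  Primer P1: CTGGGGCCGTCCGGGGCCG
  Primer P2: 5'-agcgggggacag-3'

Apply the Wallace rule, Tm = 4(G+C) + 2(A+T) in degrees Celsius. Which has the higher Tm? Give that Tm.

Primer P1, 72°C

Primer P1: A+T=2, G+C=17 → Tm = 2(2)+4(17) = 72°C
Primer P2: A+T=3, G+C=9 → Tm = 2(3)+4(9) = 42°C
72°C vs 42°C → primer P1 is higher.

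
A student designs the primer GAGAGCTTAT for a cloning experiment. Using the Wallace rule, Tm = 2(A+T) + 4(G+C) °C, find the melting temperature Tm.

Scanning the sequence gives G=3, T=3, A=3, C=1.
So N_AT = 6 and N_GC = 4.
Tm = 2×6 + 4×4 = 28°C

28°C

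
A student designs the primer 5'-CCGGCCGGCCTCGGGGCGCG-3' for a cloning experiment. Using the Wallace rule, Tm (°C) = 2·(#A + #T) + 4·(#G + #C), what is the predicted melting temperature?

Base counts: C=9, G=10, T=1, A=0
A+T = 1, G+C = 19
Tm = 2×1 + 4×19 = 78°C

78°C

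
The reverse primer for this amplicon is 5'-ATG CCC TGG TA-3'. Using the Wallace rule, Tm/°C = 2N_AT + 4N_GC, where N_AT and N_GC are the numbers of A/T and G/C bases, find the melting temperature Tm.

T=3, A=2, G=3, C=3
A+T = 5, G+C = 6
Tm = 4·6 + 2·5 = 24 + 10 = 34°C

34°C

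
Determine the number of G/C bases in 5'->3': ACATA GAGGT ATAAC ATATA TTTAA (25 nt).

Counting bases: C=2, G=3, T=8, A=12
G+C = 3 + 2 = 5

5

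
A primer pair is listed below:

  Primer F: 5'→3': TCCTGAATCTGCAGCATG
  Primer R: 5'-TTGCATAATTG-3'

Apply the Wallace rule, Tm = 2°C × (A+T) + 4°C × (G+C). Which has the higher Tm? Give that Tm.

Primer F: A+T=9, G+C=9 → Tm = 2(9)+4(9) = 54°C
Primer R: A+T=8, G+C=3 → Tm = 2(8)+4(3) = 28°C
54°C vs 28°C → primer F is higher.

Primer F, 54°C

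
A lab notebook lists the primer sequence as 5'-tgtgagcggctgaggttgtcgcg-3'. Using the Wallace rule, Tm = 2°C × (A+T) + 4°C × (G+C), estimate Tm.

76°C

Base counts: A=2, C=4, G=11, T=6
AT pairs contribute 8, GC pairs contribute 15.
Tm = 4·15 + 2·8 = 60 + 16 = 76°C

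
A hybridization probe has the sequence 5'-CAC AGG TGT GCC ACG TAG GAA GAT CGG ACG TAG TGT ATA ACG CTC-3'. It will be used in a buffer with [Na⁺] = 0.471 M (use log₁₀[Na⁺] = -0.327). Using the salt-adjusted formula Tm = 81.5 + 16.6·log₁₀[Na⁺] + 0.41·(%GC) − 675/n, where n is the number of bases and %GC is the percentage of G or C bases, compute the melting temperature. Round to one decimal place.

82.9°C

Length n = 45. Counting bases: C=10, G=14, A=12, T=9
G+C = 24, so %GC = 24/45 × 100 = 53.333%
Salt term: 16.6 × (-0.327) = -5.428
GC term: 0.41 × 53.333 = 21.867; length term: −675/45 = −15
Tm = 81.5 + (-5.428) + 21.867 − 15 = 82.939 → 82.9°C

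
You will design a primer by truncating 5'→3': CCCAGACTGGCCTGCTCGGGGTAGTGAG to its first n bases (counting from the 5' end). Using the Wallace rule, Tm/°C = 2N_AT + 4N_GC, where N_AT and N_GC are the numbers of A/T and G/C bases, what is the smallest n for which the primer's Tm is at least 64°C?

n = 19

First 18 bases: CCCAGACTGGCCTGCTCG → Tm = 62°C (< 64°C)
First 19 bases: CCCAGACTGGCCTGCTCGG → Tm = 66°C (≥ 64°C)
Since every base adds ≥2°C, Tm only increases with n, so the threshold is first crossed at n = 19.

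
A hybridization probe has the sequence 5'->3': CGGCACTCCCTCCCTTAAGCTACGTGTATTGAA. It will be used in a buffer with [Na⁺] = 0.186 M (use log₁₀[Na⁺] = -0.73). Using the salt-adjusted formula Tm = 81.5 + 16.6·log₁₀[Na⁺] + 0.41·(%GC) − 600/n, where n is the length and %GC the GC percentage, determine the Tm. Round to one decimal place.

72.3°C

Length n = 33. Scanning the sequence gives G=6, C=11, A=7, T=9.
G+C = 17, so %GC = 17/33 × 100 = 51.515%
Salt term: 16.6 × (-0.73) = -12.118
GC term: 0.41 × 51.515 = 21.121; length term: −600/33 = −18.182
Tm = 81.5 + (-12.118) + 21.121 − 18.182 = 72.321 → 72.3°C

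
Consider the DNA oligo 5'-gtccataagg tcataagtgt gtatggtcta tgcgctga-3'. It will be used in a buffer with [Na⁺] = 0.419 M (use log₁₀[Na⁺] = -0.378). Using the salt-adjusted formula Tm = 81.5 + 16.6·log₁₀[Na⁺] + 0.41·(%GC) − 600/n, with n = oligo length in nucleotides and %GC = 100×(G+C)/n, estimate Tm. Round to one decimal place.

77.8°C

Length n = 38. Base counts: C=6, A=9, G=11, T=12
G+C = 17, so %GC = 17/38 × 100 = 44.737%
Salt term: 16.6 × (-0.378) = -6.275
GC term: 0.41 × 44.737 = 18.342; length term: −600/38 = −15.789
Tm = 81.5 + (-6.275) + 18.342 − 15.789 = 77.778 → 77.8°C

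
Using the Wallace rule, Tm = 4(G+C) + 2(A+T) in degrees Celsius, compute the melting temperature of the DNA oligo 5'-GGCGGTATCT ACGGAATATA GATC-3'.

Base counts: T=6, A=7, C=4, G=7
AT pairs contribute 13, GC pairs contribute 11.
Tm = 4·11 + 2·13 = 44 + 26 = 70°C

70°C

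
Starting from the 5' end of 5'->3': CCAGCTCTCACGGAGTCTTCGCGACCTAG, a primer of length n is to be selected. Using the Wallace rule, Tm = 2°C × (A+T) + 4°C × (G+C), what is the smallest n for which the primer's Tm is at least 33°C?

First 10 bases: CCAGCTCTCA → Tm = 32°C (< 33°C)
First 11 bases: CCAGCTCTCAC → Tm = 36°C (≥ 33°C)
Each additional base adds 2°C (A/T) or 4°C (G/C), so Tm is non-decreasing in n; n = 11 is the first length to reach 33°C.

n = 11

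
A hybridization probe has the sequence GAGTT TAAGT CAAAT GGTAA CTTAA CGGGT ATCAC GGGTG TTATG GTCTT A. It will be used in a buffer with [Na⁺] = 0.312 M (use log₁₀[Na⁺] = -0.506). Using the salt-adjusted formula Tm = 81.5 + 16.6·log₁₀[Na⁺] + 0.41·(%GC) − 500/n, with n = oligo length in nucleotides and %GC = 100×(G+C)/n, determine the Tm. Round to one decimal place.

79.4°C

Length n = 51. Base counts: C=6, T=17, G=14, A=14
G+C = 20, so %GC = 20/51 × 100 = 39.216%
Salt term: 16.6 × (-0.506) = -8.4
GC term: 0.41 × 39.216 = 16.079; length term: −500/51 = −9.804
Tm = 81.5 + (-8.4) + 16.079 − 9.804 = 79.375 → 79.4°C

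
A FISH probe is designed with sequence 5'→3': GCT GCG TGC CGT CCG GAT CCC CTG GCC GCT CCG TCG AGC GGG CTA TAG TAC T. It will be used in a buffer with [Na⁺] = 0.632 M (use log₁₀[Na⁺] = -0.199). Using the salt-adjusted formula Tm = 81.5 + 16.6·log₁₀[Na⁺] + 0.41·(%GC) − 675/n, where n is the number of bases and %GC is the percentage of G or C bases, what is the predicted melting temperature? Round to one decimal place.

93.6°C

Length n = 52. Counting bases: A=5, C=19, T=11, G=17
G+C = 36, so %GC = 36/52 × 100 = 69.231%
Salt term: 16.6 × (-0.199) = -3.303
GC term: 0.41 × 69.231 = 28.385; length term: −675/52 = −12.981
Tm = 81.5 + (-3.303) + 28.385 − 12.981 = 93.601 → 93.6°C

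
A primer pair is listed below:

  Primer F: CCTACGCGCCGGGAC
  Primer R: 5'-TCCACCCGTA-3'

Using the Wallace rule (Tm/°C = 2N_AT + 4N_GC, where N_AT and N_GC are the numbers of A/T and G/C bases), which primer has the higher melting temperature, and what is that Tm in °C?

Primer F: A+T=3, G+C=12 → Tm = 2(3)+4(12) = 54°C
Primer R: A+T=4, G+C=6 → Tm = 2(4)+4(6) = 32°C
54°C vs 32°C → primer F is higher.

Primer F, 54°C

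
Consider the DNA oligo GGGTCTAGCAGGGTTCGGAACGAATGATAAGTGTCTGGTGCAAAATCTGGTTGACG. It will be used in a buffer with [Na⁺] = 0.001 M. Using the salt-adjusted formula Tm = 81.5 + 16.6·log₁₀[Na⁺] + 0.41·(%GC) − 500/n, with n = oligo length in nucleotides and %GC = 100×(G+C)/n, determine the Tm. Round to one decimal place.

43.3°C

Length n = 56. Counting bases: C=8, A=14, G=20, T=14
G+C = 28, so %GC = 28/56 × 100 = 50%
Salt term: 16.6 × (-3) = -49.8
GC term: 0.41 × 50 = 20.5; length term: −500/56 = −8.929
Tm = 81.5 + (-49.8) + 20.5 − 8.929 = 43.271 → 43.3°C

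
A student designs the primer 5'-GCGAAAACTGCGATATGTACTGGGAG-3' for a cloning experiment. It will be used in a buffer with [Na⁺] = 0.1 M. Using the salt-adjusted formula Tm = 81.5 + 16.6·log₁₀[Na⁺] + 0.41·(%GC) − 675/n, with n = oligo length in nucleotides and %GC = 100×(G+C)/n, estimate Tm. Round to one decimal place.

Length n = 26. T=5, C=4, A=8, G=9
G+C = 13, so %GC = 13/26 × 100 = 50%
Salt term: 16.6 × (-1) = -16.6
GC term: 0.41 × 50 = 20.5; length term: −675/26 = −25.962
Tm = 81.5 + (-16.6) + 20.5 − 25.962 = 59.438 → 59.4°C

59.4°C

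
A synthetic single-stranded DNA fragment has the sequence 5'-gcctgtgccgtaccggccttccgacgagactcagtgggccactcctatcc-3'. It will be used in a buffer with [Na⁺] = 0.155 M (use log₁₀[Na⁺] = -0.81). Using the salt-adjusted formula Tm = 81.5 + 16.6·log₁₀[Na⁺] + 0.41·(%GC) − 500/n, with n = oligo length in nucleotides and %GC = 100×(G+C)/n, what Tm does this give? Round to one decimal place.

Length n = 50. Scanning the sequence gives T=10, G=13, C=20, A=7.
G+C = 33, so %GC = 33/50 × 100 = 66%
Salt term: 16.6 × (-0.81) = -13.446
GC term: 0.41 × 66 = 27.06; length term: −500/50 = −10
Tm = 81.5 + (-13.446) + 27.06 − 10 = 85.114 → 85.1°C

85.1°C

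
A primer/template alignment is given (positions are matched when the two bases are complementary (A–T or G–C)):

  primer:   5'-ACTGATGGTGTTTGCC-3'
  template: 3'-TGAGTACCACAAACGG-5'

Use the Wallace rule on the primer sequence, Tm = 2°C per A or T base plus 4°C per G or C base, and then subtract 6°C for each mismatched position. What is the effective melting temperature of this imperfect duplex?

42°C

Primer base counts: A=2, T=6, G=5, C=3 → A+T=8, G+C=8
Perfect-match Tm = 2(8) + 4(8) = 16 + 32 = 48°C
Mismatches (positions where the bases are not complementary): 1 (at position 4)
Effective Tm = 48 − 1×6 = 48 − 6 = 42°C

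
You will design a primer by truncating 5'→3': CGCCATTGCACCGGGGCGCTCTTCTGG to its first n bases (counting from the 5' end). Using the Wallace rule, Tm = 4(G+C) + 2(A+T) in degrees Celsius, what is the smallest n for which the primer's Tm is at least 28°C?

n = 9

First 8 bases: CGCCATTG → Tm = 26°C (< 28°C)
First 9 bases: CGCCATTGC → Tm = 30°C (≥ 28°C)
Each additional base adds 2°C (A/T) or 4°C (G/C), so Tm is non-decreasing in n; n = 9 is the first length to reach 28°C.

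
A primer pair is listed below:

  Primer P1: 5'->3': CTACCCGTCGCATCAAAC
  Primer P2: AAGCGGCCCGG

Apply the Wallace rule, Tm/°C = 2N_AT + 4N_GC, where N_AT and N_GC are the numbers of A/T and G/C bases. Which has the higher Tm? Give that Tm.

Primer P1: A+T=8, G+C=10 → Tm = 2(8)+4(10) = 56°C
Primer P2: A+T=2, G+C=9 → Tm = 2(2)+4(9) = 40°C
56°C vs 40°C → primer P1 is higher.

Primer P1, 56°C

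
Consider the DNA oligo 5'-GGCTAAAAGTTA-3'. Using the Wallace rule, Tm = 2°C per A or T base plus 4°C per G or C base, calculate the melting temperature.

Scanning the sequence gives A=5, T=3, G=3, C=1.
So N_AT = 8 and N_GC = 4.
Tm = 2×8 + 4×4 = 32°C

32°C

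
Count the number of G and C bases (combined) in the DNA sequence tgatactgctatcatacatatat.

G=2, T=9, C=4, A=8
G+C = 2 + 4 = 6

6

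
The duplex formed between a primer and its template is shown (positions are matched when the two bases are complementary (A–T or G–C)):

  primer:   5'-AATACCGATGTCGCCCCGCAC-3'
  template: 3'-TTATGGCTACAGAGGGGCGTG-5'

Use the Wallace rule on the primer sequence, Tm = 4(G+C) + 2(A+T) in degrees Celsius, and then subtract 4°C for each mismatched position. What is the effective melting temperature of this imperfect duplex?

64°C

Primer base counts: A=5, T=3, G=4, C=9 → A+T=8, G+C=13
Perfect-match Tm = 2(8) + 4(13) = 16 + 52 = 68°C
Mismatches (positions where the bases are not complementary): 1 (at position 13)
Effective Tm = 68 − 1×4 = 68 − 4 = 64°C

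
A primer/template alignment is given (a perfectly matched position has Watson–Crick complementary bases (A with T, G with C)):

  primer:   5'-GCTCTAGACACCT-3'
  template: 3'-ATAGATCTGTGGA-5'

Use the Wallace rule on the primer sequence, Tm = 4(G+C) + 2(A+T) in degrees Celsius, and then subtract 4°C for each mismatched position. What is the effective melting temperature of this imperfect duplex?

Primer base counts: A=3, T=3, G=2, C=5 → A+T=6, G+C=7
Perfect-match Tm = 2(6) + 4(7) = 12 + 28 = 40°C
Mismatches (positions where the bases are not complementary): 2 (at positions 1, 2)
Effective Tm = 40 − 2×4 = 40 − 8 = 32°C

32°C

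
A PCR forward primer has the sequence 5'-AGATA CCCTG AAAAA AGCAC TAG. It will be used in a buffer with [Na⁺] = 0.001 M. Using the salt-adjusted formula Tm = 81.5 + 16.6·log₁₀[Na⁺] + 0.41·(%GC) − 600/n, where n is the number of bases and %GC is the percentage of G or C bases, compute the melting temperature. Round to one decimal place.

Length n = 23. T=3, C=5, A=11, G=4
G+C = 9, so %GC = 9/23 × 100 = 39.13%
Salt term: 16.6 × (-3) = -49.8
GC term: 0.41 × 39.13 = 16.043; length term: −600/23 = −26.087
Tm = 81.5 + (-49.8) + 16.043 − 26.087 = 21.656 → 21.7°C

21.7°C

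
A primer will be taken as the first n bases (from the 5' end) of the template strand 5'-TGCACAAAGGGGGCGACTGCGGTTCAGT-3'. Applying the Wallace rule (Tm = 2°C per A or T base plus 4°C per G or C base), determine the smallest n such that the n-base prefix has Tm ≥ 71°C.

n = 22

First 21 bases: TGCACAAAGGGGGCGACTGCG → Tm = 70°C (< 71°C)
First 22 bases: TGCACAAAGGGGGCGACTGCGG → Tm = 74°C (≥ 71°C)
Each additional base adds 2°C (A/T) or 4°C (G/C), so Tm is non-decreasing in n; n = 22 is the first length to reach 71°C.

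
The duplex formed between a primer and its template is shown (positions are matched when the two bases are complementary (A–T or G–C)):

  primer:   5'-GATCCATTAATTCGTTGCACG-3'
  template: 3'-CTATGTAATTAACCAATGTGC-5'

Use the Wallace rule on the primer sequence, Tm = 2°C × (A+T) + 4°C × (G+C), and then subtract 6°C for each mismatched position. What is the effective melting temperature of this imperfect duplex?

42°C

Primer base counts: A=5, T=7, G=4, C=5 → A+T=12, G+C=9
Perfect-match Tm = 2(12) + 4(9) = 24 + 36 = 60°C
Mismatches (positions where the bases are not complementary): 3 (at positions 4, 13, 17)
Effective Tm = 60 − 3×6 = 60 − 18 = 42°C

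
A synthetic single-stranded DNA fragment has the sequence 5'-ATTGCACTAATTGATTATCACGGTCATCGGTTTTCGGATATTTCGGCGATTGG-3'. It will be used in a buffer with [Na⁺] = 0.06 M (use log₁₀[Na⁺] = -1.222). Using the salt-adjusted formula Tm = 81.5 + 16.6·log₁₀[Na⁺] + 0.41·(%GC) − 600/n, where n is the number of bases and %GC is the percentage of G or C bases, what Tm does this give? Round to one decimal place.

66.9°C

Length n = 53. C=9, G=13, T=20, A=11
G+C = 22, so %GC = 22/53 × 100 = 41.509%
Salt term: 16.6 × (-1.222) = -20.285
GC term: 0.41 × 41.509 = 17.019; length term: −600/53 = −11.321
Tm = 81.5 + (-20.285) + 17.019 − 11.321 = 66.913 → 66.9°C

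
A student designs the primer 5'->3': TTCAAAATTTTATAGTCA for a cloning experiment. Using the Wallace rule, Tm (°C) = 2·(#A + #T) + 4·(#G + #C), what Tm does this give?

Base counts: A=7, G=1, C=2, T=8
So N_AT = 15 and N_GC = 3.
Tm = 2(15) + 4(3) = 30 + 12 = 42°C

42°C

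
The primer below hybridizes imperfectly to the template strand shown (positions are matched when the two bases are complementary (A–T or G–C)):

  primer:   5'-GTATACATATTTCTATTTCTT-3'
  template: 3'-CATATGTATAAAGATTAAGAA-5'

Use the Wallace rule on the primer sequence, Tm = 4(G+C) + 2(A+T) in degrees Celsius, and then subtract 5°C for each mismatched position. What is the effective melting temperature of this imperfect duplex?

Primer base counts: A=5, T=12, G=1, C=3 → A+T=17, G+C=4
Perfect-match Tm = 2(17) + 4(4) = 34 + 16 = 50°C
Mismatches (positions where the bases are not complementary): 1 (at position 16)
Effective Tm = 50 − 1×5 = 50 − 5 = 45°C

45°C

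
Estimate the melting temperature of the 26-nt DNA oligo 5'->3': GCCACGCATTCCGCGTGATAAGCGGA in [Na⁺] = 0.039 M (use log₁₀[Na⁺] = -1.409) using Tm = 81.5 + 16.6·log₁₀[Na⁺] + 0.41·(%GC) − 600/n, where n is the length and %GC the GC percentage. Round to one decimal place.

60.3°C

Length n = 26. A=6, G=8, T=4, C=8
G+C = 16, so %GC = 16/26 × 100 = 61.538%
Salt term: 16.6 × (-1.409) = -23.389
GC term: 0.41 × 61.538 = 25.231; length term: −600/26 = −23.077
Tm = 81.5 + (-23.389) + 25.231 − 23.077 = 60.265 → 60.3°C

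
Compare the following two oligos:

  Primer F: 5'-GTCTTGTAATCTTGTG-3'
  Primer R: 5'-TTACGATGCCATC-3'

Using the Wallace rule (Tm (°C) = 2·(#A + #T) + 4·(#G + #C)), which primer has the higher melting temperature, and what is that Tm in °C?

Primer F, 44°C

Primer F: A+T=10, G+C=6 → Tm = 2(10)+4(6) = 44°C
Primer R: A+T=7, G+C=6 → Tm = 2(7)+4(6) = 38°C
44°C vs 38°C → primer F is higher.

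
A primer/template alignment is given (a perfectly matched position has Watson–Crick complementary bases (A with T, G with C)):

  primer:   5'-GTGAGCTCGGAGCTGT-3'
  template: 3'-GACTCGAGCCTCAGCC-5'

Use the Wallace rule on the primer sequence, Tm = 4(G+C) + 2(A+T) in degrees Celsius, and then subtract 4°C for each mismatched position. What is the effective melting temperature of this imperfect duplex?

36°C

Primer base counts: A=2, T=4, G=7, C=3 → A+T=6, G+C=10
Perfect-match Tm = 2(6) + 4(10) = 12 + 40 = 52°C
Mismatches (positions where the bases are not complementary): 4 (at positions 1, 13, 14, 16)
Effective Tm = 52 − 4×4 = 52 − 16 = 36°C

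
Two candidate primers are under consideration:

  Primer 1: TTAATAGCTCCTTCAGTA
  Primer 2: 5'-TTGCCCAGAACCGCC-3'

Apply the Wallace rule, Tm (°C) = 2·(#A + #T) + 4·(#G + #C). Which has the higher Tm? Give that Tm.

Primer 2, 50°C

Primer 1: A+T=12, G+C=6 → Tm = 2(12)+4(6) = 48°C
Primer 2: A+T=5, G+C=10 → Tm = 2(5)+4(10) = 50°C
48°C vs 50°C → primer 2 is higher.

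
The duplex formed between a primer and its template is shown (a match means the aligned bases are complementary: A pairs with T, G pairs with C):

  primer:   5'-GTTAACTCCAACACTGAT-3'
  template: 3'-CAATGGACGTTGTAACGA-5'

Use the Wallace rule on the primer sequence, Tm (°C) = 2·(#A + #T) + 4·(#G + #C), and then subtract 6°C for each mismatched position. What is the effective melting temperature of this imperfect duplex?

Primer base counts: A=6, T=5, G=2, C=5 → A+T=11, G+C=7
Perfect-match Tm = 2(11) + 4(7) = 22 + 28 = 50°C
Mismatches (positions where the bases are not complementary): 4 (at positions 5, 8, 14, 17)
Effective Tm = 50 − 4×6 = 50 − 24 = 26°C

26°C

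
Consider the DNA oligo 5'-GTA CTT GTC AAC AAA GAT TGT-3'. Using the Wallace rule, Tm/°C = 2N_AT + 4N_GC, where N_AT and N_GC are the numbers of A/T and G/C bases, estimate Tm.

Base counts: T=7, C=3, A=7, G=4
A+T = 14, G+C = 7
Tm = 2(14) + 4(7) = 28 + 28 = 56°C

56°C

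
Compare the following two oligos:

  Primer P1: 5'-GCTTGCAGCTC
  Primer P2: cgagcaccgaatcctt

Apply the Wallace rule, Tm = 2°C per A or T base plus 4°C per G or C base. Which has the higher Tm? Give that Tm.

Primer P2, 50°C

Primer P1: A+T=4, G+C=7 → Tm = 2(4)+4(7) = 36°C
Primer P2: A+T=7, G+C=9 → Tm = 2(7)+4(9) = 50°C
36°C vs 50°C → primer P2 is higher.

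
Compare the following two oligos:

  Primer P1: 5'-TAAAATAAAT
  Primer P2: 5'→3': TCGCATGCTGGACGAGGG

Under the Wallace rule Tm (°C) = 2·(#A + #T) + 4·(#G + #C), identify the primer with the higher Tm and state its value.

Primer P2, 60°C

Primer P1: A+T=10, G+C=0 → Tm = 2(10)+4(0) = 20°C
Primer P2: A+T=6, G+C=12 → Tm = 2(6)+4(12) = 60°C
20°C vs 60°C → primer P2 is higher.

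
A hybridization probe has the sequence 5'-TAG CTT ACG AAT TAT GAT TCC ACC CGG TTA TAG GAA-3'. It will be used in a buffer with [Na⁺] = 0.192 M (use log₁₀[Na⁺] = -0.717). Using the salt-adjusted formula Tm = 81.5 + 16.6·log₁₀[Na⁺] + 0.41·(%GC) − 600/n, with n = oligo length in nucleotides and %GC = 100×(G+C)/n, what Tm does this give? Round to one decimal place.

68.9°C

Length n = 36. Scanning the sequence gives A=11, C=7, T=11, G=7.
G+C = 14, so %GC = 14/36 × 100 = 38.889%
Salt term: 16.6 × (-0.717) = -11.902
GC term: 0.41 × 38.889 = 15.944; length term: −600/36 = −16.667
Tm = 81.5 + (-11.902) + 15.944 − 16.667 = 68.875 → 68.9°C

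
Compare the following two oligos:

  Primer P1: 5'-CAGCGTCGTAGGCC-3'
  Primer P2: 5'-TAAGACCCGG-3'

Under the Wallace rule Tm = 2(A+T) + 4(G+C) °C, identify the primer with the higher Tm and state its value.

Primer P1, 48°C

Primer P1: A+T=4, G+C=10 → Tm = 2(4)+4(10) = 48°C
Primer P2: A+T=4, G+C=6 → Tm = 2(4)+4(6) = 32°C
48°C vs 32°C → primer P1 is higher.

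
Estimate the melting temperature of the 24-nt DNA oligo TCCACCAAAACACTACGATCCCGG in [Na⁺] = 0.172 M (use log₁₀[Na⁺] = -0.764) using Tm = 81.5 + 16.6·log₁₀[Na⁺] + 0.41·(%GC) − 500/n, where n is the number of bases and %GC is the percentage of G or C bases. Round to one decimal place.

70.2°C

Length n = 24. Scanning the sequence gives G=3, C=10, A=8, T=3.
G+C = 13, so %GC = 13/24 × 100 = 54.167%
Salt term: 16.6 × (-0.764) = -12.682
GC term: 0.41 × 54.167 = 22.208; length term: −500/24 = −20.833
Tm = 81.5 + (-12.682) + 22.208 − 20.833 = 70.193 → 70.2°C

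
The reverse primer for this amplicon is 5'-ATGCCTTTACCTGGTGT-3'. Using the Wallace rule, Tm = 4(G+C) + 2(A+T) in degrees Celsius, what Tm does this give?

Base counts: T=7, A=2, G=4, C=4
So N_AT = 9 and N_GC = 8.
Tm = 4·8 + 2·9 = 32 + 18 = 50°C

50°C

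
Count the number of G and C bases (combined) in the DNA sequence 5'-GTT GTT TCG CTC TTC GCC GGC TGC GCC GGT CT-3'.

Counting bases: T=11, G=10, C=11, A=0
Total G or C: 10 + 11 = 21

21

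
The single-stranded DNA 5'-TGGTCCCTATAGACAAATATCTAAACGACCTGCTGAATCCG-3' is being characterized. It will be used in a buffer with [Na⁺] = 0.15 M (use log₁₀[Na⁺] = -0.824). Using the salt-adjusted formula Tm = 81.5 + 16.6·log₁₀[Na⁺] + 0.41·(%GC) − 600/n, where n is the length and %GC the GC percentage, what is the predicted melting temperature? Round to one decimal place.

Length n = 41. A=13, G=7, T=10, C=11
G+C = 18, so %GC = 18/41 × 100 = 43.902%
Salt term: 16.6 × (-0.824) = -13.678
GC term: 0.41 × 43.902 = 18; length term: −600/41 = −14.634
Tm = 81.5 + (-13.678) + 18 − 14.634 = 71.188 → 71.2°C

71.2°C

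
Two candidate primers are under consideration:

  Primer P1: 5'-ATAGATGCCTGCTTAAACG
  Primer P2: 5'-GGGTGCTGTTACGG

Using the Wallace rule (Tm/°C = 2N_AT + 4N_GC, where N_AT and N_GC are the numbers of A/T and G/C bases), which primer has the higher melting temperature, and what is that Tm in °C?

Primer P1: A+T=11, G+C=8 → Tm = 2(11)+4(8) = 54°C
Primer P2: A+T=5, G+C=9 → Tm = 2(5)+4(9) = 46°C
54°C vs 46°C → primer P1 is higher.

Primer P1, 54°C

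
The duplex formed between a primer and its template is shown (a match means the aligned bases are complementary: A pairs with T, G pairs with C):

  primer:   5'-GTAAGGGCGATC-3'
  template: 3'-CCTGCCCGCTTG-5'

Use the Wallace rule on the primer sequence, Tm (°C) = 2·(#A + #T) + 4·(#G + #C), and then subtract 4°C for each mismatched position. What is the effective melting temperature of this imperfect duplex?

26°C

Primer base counts: A=3, T=2, G=5, C=2 → A+T=5, G+C=7
Perfect-match Tm = 2(5) + 4(7) = 10 + 28 = 38°C
Mismatches (positions where the bases are not complementary): 3 (at positions 2, 4, 11)
Effective Tm = 38 − 3×4 = 38 − 12 = 26°C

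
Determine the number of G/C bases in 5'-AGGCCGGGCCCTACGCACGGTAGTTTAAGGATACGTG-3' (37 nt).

Counting bases: A=8, T=7, G=13, C=9
G+C = 13 + 9 = 22

22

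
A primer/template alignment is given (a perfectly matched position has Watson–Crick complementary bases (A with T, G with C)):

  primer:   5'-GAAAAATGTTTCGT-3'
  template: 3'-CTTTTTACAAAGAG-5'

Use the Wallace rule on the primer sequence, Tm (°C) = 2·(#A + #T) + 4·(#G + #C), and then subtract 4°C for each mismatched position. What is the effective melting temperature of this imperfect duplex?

Primer base counts: A=5, T=5, G=3, C=1 → A+T=10, G+C=4
Perfect-match Tm = 2(10) + 4(4) = 20 + 16 = 36°C
Mismatches (positions where the bases are not complementary): 2 (at positions 13, 14)
Effective Tm = 36 − 2×4 = 36 − 8 = 28°C

28°C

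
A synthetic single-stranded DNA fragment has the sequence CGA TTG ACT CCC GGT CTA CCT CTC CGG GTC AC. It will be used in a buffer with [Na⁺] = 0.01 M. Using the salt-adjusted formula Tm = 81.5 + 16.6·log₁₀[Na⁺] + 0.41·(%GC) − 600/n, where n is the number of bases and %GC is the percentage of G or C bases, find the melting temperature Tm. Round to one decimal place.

55.2°C

Length n = 32. G=7, T=8, C=13, A=4
G+C = 20, so %GC = 20/32 × 100 = 62.5%
Salt term: 16.6 × (-2) = -33.2
GC term: 0.41 × 62.5 = 25.625; length term: −600/32 = −18.75
Tm = 81.5 + (-33.2) + 25.625 − 18.75 = 55.175 → 55.2°C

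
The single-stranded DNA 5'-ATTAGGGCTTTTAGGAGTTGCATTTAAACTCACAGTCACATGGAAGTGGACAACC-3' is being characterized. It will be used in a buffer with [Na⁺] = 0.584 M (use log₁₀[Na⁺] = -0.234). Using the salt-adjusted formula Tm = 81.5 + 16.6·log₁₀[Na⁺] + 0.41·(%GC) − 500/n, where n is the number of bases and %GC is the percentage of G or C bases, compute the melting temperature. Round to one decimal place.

Length n = 55. Base counts: G=13, C=10, A=17, T=15
G+C = 23, so %GC = 23/55 × 100 = 41.818%
Salt term: 16.6 × (-0.234) = -3.884
GC term: 0.41 × 41.818 = 17.145; length term: −500/55 = −9.091
Tm = 81.5 + (-3.884) + 17.145 − 9.091 = 85.67 → 85.7°C

85.7°C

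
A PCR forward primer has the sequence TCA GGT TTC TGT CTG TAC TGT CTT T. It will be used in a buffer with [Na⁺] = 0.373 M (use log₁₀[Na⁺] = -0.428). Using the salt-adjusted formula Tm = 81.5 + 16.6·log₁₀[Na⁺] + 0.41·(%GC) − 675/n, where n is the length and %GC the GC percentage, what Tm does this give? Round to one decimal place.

Length n = 25. T=13, G=5, C=5, A=2
G+C = 10, so %GC = 10/25 × 100 = 40%
Salt term: 16.6 × (-0.428) = -7.105
GC term: 0.41 × 40 = 16.4; length term: −675/25 = −27
Tm = 81.5 + (-7.105) + 16.4 − 27 = 63.795 → 63.8°C

63.8°C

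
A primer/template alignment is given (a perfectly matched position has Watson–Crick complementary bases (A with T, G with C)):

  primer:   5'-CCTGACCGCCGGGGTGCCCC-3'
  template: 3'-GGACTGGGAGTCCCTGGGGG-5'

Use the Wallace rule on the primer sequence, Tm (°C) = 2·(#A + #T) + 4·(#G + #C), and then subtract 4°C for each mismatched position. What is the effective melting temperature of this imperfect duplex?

Primer base counts: A=1, T=2, G=7, C=10 → A+T=3, G+C=17
Perfect-match Tm = 2(3) + 4(17) = 6 + 68 = 74°C
Mismatches (positions where the bases are not complementary): 5 (at positions 8, 9, 11, 15, 16)
Effective Tm = 74 − 5×4 = 74 − 20 = 54°C

54°C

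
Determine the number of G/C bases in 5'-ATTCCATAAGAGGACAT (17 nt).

6

Counting bases: A=7, C=3, T=4, G=3
Total G or C: 3 + 3 = 6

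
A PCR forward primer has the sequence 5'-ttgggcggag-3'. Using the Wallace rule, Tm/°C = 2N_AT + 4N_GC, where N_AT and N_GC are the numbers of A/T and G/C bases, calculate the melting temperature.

34°C

Base counts: T=2, G=6, A=1, C=1
AT pairs contribute 3, GC pairs contribute 7.
Tm = 2(3) + 4(7) = 6 + 28 = 34°C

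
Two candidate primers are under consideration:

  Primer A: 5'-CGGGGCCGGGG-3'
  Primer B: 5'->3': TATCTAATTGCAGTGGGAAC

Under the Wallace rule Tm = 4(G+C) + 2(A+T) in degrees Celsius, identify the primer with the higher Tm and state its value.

Primer A: A+T=0, G+C=11 → Tm = 2(0)+4(11) = 44°C
Primer B: A+T=12, G+C=8 → Tm = 2(12)+4(8) = 56°C
44°C vs 56°C → primer B is higher.

Primer B, 56°C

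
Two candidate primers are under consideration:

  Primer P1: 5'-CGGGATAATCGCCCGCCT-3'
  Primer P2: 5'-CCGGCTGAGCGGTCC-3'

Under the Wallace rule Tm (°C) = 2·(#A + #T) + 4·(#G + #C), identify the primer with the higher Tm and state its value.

Primer P1, 60°C

Primer P1: A+T=6, G+C=12 → Tm = 2(6)+4(12) = 60°C
Primer P2: A+T=3, G+C=12 → Tm = 2(3)+4(12) = 54°C
60°C vs 54°C → primer P1 is higher.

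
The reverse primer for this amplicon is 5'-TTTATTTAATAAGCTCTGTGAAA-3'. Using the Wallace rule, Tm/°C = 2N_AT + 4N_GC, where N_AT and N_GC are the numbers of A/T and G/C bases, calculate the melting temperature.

T=10, A=8, C=2, G=3
AT pairs contribute 18, GC pairs contribute 5.
Tm = 4·5 + 2·18 = 20 + 36 = 56°C

56°C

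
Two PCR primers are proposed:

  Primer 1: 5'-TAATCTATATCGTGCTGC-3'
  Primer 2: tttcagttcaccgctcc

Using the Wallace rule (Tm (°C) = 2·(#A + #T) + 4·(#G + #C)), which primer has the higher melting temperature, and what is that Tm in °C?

Primer 1: A+T=11, G+C=7 → Tm = 2(11)+4(7) = 50°C
Primer 2: A+T=8, G+C=9 → Tm = 2(8)+4(9) = 52°C
50°C vs 52°C → primer 2 is higher.

Primer 2, 52°C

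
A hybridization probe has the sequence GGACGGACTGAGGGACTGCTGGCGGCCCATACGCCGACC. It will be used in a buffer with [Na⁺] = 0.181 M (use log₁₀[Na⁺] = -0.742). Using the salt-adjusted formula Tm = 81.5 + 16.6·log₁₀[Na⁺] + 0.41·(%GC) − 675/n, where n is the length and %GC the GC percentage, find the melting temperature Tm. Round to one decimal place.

81.3°C

Length n = 39. Scanning the sequence gives C=13, G=15, T=4, A=7.
G+C = 28, so %GC = 28/39 × 100 = 71.795%
Salt term: 16.6 × (-0.742) = -12.317
GC term: 0.41 × 71.795 = 29.436; length term: −675/39 = −17.308
Tm = 81.5 + (-12.317) + 29.436 − 17.308 = 81.311 → 81.3°C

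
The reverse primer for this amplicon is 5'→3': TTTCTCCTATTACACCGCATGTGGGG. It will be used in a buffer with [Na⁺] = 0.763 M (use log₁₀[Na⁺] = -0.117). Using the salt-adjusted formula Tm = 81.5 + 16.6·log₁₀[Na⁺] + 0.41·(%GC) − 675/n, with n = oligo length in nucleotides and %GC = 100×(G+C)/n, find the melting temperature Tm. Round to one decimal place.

Length n = 26. G=6, A=4, T=9, C=7
G+C = 13, so %GC = 13/26 × 100 = 50%
Salt term: 16.6 × (-0.117) = -1.942
GC term: 0.41 × 50 = 20.5; length term: −675/26 = −25.962
Tm = 81.5 + (-1.942) + 20.5 − 25.962 = 74.096 → 74.1°C

74.1°C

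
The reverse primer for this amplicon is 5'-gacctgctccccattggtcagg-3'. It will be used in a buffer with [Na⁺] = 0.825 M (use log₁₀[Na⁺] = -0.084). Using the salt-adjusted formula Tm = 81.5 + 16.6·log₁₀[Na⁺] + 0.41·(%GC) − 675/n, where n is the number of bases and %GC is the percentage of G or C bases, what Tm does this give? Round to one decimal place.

Length n = 22. Base counts: G=6, A=3, C=8, T=5
G+C = 14, so %GC = 14/22 × 100 = 63.636%
Salt term: 16.6 × (-0.084) = -1.394
GC term: 0.41 × 63.636 = 26.091; length term: −675/22 = −30.682
Tm = 81.5 + (-1.394) + 26.091 − 30.682 = 75.515 → 75.5°C

75.5°C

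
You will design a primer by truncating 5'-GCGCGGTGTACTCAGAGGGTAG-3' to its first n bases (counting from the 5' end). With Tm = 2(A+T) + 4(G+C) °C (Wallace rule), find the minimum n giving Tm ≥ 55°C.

First 16 bases: GCGCGGTGTACTCAGA → Tm = 52°C (< 55°C)
First 17 bases: GCGCGGTGTACTCAGAG → Tm = 56°C (≥ 55°C)
Since every base adds ≥2°C, Tm only increases with n, so the threshold is first crossed at n = 17.

n = 17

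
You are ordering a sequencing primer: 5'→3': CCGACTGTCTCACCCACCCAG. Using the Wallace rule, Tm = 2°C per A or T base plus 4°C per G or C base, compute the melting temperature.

70°C

Scanning the sequence gives A=4, T=3, G=3, C=11.
AT pairs contribute 7, GC pairs contribute 14.
Tm = 4·14 + 2·7 = 56 + 14 = 70°C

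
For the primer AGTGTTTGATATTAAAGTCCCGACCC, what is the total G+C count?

11

Scanning the sequence gives A=7, G=5, T=8, C=6.
Total G or C: 5 + 6 = 11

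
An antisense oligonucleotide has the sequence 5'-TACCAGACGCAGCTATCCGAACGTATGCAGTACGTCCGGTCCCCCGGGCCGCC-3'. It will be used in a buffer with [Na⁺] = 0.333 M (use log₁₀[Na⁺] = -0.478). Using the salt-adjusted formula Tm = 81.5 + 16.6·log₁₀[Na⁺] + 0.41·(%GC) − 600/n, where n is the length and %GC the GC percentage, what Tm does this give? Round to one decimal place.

Length n = 53. Scanning the sequence gives A=10, G=14, T=8, C=21.
G+C = 35, so %GC = 35/53 × 100 = 66.038%
Salt term: 16.6 × (-0.478) = -7.935
GC term: 0.41 × 66.038 = 27.076; length term: −600/53 = −11.321
Tm = 81.5 + (-7.935) + 27.076 − 11.321 = 89.32 → 89.3°C

89.3°C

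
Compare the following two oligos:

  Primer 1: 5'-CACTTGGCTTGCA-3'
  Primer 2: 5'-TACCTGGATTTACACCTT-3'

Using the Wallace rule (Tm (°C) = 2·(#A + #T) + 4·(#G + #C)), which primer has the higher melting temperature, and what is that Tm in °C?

Primer 1: A+T=6, G+C=7 → Tm = 2(6)+4(7) = 40°C
Primer 2: A+T=11, G+C=7 → Tm = 2(11)+4(7) = 50°C
40°C vs 50°C → primer 2 is higher.

Primer 2, 50°C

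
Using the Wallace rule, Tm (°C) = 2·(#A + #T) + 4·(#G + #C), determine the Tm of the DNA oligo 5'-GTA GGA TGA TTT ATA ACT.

Base counts: G=4, A=6, T=7, C=1
A+T = 13, G+C = 5
Tm = 2×13 + 4×5 = 46°C

46°C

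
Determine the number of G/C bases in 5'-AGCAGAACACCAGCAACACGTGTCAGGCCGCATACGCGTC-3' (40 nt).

24

Base counts: C=14, G=10, A=12, T=4
G+C = 10 + 14 = 24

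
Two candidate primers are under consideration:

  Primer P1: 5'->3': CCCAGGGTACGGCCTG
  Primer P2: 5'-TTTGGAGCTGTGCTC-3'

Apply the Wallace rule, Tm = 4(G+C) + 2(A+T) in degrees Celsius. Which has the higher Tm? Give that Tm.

Primer P1: A+T=4, G+C=12 → Tm = 2(4)+4(12) = 56°C
Primer P2: A+T=7, G+C=8 → Tm = 2(7)+4(8) = 46°C
56°C vs 46°C → primer P1 is higher.

Primer P1, 56°C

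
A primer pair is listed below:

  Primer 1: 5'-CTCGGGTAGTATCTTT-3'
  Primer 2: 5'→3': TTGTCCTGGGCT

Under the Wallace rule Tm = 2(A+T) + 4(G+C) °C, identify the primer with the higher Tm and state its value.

Primer 1, 46°C

Primer 1: A+T=9, G+C=7 → Tm = 2(9)+4(7) = 46°C
Primer 2: A+T=5, G+C=7 → Tm = 2(5)+4(7) = 38°C
46°C vs 38°C → primer 1 is higher.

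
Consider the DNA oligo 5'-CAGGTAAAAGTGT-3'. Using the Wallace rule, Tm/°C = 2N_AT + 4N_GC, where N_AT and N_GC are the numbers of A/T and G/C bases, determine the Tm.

Counting bases: C=1, T=3, G=4, A=5
A+T = 8, G+C = 5
Tm = 2×8 + 4×5 = 36°C

36°C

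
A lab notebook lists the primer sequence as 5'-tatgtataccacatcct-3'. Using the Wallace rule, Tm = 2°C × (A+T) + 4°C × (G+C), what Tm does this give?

46°C

Base counts: C=5, G=1, T=6, A=5
A+T = 11, G+C = 6
Tm = 4·6 + 2·11 = 24 + 22 = 46°C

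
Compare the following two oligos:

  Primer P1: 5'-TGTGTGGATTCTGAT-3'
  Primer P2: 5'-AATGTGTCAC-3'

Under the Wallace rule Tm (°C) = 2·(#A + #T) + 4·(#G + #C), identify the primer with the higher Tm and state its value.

Primer P1, 42°C

Primer P1: A+T=9, G+C=6 → Tm = 2(9)+4(6) = 42°C
Primer P2: A+T=6, G+C=4 → Tm = 2(6)+4(4) = 28°C
42°C vs 28°C → primer P1 is higher.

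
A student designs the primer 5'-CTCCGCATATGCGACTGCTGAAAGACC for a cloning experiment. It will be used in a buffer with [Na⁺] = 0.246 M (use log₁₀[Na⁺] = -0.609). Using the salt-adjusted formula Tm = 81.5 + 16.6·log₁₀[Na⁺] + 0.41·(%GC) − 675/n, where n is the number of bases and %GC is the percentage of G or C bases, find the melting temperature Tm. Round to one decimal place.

Length n = 27. Scanning the sequence gives A=7, T=5, C=9, G=6.
G+C = 15, so %GC = 15/27 × 100 = 55.556%
Salt term: 16.6 × (-0.609) = -10.109
GC term: 0.41 × 55.556 = 22.778; length term: −675/27 = −25
Tm = 81.5 + (-10.109) + 22.778 − 25 = 69.169 → 69.2°C

69.2°C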